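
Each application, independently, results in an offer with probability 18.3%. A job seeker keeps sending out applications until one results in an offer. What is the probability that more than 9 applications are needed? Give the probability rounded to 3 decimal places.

0.162

Y = number of applications to the first success; geometric, p = 0.183.
P(Y > 9) = P(first 9 all fail) = (1−p)^9 = 0.16218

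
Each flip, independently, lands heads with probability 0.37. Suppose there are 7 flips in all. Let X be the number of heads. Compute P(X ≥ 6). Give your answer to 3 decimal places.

X ~ Binomial(7, 0.37); P(X ≥ 6) = Σ C(7,k) p^k (1−p)^(7−k) over k:
  k=6: C(7,6)·0.37^6·0.63^1 = 0.01131
  k=7: C(7,7)·0.37^7·0.63^0 = 0.00095
Total = 0.01226

0.012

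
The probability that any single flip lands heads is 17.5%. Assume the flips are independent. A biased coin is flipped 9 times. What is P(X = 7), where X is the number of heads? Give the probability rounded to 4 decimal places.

0.0001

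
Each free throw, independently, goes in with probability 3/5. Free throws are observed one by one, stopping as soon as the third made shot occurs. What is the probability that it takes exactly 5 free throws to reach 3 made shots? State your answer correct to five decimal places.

Y = trial on which the third success occurs; negative binomial, r=3, p=0.60.
P(Y=5) = C(4,2) · p^3 · (1−p)^2
= 6 · 0.216 · 0.16 = 0.2073600

0.20736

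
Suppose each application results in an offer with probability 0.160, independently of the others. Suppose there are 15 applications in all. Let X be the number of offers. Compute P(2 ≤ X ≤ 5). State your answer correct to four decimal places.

0.6951

X ~ Binomial(15, 0.16); P(2 ≤ X ≤ 5) = Σ C(15,k) p^k (1−p)^(15−k) over k:
  k=2: C(15,2)·0.16^2·0.84^13 = 0.278651
  k=3: C(15,3)·0.16^3·0.84^12 = 0.229997
  k=4: C(15,4)·0.16^4·0.84^11 = 0.131427
  k=5: C(15,5)·0.16^5·0.84^10 = 0.055074
Total = 0.695149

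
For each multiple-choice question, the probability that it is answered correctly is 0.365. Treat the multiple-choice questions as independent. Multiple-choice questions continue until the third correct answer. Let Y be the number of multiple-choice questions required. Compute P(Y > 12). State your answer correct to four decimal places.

Needing more than 12 multiple-choice questions ⇔ fewer than 3 successes in the first 12. With X ~ Binomial(12, 0.365), P(Y > 12) = P(X ≤ 2).
  k=0: C(12,0)·0.365^0·0.635^12 = 0.004298
  k=1: C(12,1)·0.365^1·0.635^11 = 0.029647
  k=2: C(12,2)·0.365^2·0.635^10 = 0.093727
P(X ≤ 2) = 0.127673

0.1277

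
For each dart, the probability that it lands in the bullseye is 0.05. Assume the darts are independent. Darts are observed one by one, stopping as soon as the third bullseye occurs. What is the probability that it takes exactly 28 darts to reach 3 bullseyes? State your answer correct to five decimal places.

Y = trial on which the third success occurs; negative binomial, r=3, p=0.05.
P(Y=28) = C(27,2) · p^3 · (1−p)^25
= 351 · 0.000125 · 0.27739 = 0.0121705

0.01217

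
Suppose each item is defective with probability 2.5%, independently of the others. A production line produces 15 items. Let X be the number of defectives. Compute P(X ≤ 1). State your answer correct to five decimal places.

0.94711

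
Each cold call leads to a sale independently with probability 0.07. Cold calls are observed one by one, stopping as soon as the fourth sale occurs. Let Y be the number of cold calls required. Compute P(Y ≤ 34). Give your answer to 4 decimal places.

Finishing within 34 cold calls ⇔ at least 4 successes in the first 34. With X ~ Binomial(34, 0.07), P(Y ≤ 34) = 1 − P(X ≤ 3).
  k=0: C(34,0)·0.07^0·0.93^34 = 0.084805
  k=1: C(34,1)·0.07^1·0.93^33 = 0.217027
  k=2: C(34,2)·0.07^2·0.93^32 = 0.269534
  k=3: C(34,3)·0.07^3·0.93^31 = 0.216400
1 − 0.787766 = 0.212234

0.2122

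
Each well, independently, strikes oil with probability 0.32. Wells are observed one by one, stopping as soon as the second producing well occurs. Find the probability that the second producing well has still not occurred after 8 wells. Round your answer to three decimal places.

0.218

Needing more than 8 wells ⇔ fewer than 2 successes in the first 8. With X ~ Binomial(8, 0.32), P(Y > 8) = P(X ≤ 1).
  k=0: C(8,0)·0.32^0·0.68^8 = 0.04572
  k=1: C(8,1)·0.32^1·0.68^7 = 0.17211
P(X ≤ 1) = 0.21782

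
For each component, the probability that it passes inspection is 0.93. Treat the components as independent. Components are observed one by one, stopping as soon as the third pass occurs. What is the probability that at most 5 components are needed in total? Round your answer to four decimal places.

0.9969

Finishing within 5 components ⇔ at least 3 successes in the first 5. With X ~ Binomial(5, 0.93), P(Y ≤ 5) = 1 − P(X ≤ 2).
  k=0: C(5,0)·0.93^0·0.07^5 = 0.000002
  k=1: C(5,1)·0.93^1·0.07^4 = 0.000112
  k=2: C(5,2)·0.93^2·0.07^3 = 0.002967
1 − 0.003080 = 0.996920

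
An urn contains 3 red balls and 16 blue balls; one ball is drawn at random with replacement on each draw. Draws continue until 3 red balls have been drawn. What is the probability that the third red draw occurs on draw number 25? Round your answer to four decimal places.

Y = trial on which the third success occurs; negative binomial, r=3, p=0.157895.
P(Y=25) = C(24,2) · p^3 · (1−p)^22
= 276 · 0.0039364 · 0.022807 = 0.024778

0.0248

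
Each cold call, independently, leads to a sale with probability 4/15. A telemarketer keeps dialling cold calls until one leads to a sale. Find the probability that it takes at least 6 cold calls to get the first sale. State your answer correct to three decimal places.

0.212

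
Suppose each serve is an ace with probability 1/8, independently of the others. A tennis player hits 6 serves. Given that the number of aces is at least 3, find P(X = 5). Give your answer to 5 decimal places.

X ~ Binomial(6, 0.125). Want P(X=5 | X≥3) = P(X=5) / P(X≥3).
P(X=5) = C(6,5)·0.125^5·0.875^1 = 0.0001602
P(X≥3) = 1 − 0.4487953 − 0.3846817 − 0.1373863 = 0.0291367
Ratio = 0.0001602 / 0.0291367 = 0.0054988

0.00550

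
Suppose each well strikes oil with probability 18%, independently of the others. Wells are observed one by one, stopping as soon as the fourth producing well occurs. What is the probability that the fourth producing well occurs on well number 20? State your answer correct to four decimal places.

0.0425

Y = trial on which the fourth success occurs; negative binomial, r=4, p=0.18.
P(Y=20) = C(19,3) · p^4 · (1−p)^16
= 969 · 0.0010498 · 0.041785 = 0.042505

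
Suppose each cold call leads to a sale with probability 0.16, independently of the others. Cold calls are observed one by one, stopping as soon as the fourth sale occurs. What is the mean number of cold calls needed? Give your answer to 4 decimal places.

25.0000

Y = total cold calls until the fourth success; negative binomial with r=4, p=0.16.
E[Y] = r / p = 4 / 0.16 = 25.000000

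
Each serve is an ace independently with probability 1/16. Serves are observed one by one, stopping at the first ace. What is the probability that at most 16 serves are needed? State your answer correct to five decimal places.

Y = number of serves to the first success; geometric, p = 0.0625.
P(Y ≤ 16) = 1 − (1−p)^16 = 1 − 0.3560741 = 0.6439259

0.64393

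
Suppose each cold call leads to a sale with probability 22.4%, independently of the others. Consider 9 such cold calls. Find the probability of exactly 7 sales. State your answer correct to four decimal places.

X ~ Binomial(n=9, p=0.224).
P(X=7) = C(9,7) · p^7 · (1−p)^2
= 36 · 2.8297e-05 · 0.60218 = 0.000613

0.0006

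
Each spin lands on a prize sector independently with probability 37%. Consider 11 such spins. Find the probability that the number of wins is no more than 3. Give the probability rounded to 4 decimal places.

0.3714

X ~ Binomial(11, 0.37); P(X ≤ 3) = Σ C(11,k) p^k (1−p)^(11−k) over k:
  k=0: C(11,0)·0.37^0·0.63^11 = 0.006205
  k=1: C(11,1)·0.37^1·0.63^10 = 0.040087
  k=2: C(11,2)·0.37^2·0.63^9 = 0.117715
  k=3: C(11,3)·0.37^3·0.63^8 = 0.207402
Total = 0.371409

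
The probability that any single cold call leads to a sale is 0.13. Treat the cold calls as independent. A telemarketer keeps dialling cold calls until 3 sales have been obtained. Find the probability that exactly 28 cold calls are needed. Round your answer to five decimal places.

0.02372

Y = trial on which the third success occurs; negative binomial, r=3, p=0.13.
P(Y=28) = C(27,2) · p^3 · (1−p)^25
= 351 · 0.002197 · 0.03076 = 0.0237202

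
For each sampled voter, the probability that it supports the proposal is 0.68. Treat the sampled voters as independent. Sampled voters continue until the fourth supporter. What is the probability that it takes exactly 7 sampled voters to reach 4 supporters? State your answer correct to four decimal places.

0.1401

Y = trial on which the fourth success occurs; negative binomial, r=4, p=0.68.
P(Y=7) = C(6,3) · p^4 · (1−p)^3
= 20 · 0.21381 · 0.032768 = 0.140125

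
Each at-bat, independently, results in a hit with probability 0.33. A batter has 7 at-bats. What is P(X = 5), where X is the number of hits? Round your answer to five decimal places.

X ~ Binomial(n=7, p=0.33).
P(X=5) = C(7,5) · p^5 · (1−p)^2
= 21 · 0.0039135 · 0.4489 = 0.0368925

0.03689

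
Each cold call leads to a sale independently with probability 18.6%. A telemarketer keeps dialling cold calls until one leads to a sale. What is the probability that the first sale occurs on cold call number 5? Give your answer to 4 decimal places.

0.0817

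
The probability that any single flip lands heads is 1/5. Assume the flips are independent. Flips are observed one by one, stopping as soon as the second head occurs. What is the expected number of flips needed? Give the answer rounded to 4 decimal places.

10.0000

Y = total flips until the second success; negative binomial with r=2, p=0.20.
E[Y] = r / p = 2 / 0.20 = 10.000000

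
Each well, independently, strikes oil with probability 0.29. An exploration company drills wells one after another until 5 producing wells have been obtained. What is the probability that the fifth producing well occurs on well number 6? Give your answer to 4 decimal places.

0.0073

Y = trial on which the fifth success occurs; negative binomial, r=5, p=0.29.
P(Y=6) = C(5,4) · p^5 · (1−p)^1
= 5 · 0.0020511 · 0.71 = 0.007281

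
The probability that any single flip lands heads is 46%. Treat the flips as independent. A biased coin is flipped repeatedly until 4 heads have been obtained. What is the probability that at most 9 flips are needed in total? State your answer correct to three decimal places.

Finishing within 9 flips ⇔ at least 4 successes in the first 9. With X ~ Binomial(9, 0.46), P(Y ≤ 9) = 1 − P(X ≤ 3).
  k=0: C(9,0)·0.46^0·0.54^9 = 0.00390
  k=1: C(9,1)·0.46^1·0.54^8 = 0.02993
  k=2: C(9,2)·0.46^2·0.54^7 = 0.10199
  k=3: C(9,3)·0.46^3·0.54^6 = 0.20273
1 − 0.33856 = 0.66144

0.661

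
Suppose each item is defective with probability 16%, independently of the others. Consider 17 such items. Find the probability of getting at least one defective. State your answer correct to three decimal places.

0.948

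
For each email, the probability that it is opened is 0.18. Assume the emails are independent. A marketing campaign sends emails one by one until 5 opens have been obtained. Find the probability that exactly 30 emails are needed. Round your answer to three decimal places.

Y = trial on which the fifth success occurs; negative binomial, r=5, p=0.18.
P(Y=30) = C(29,4) · p^5 · (1−p)^25
= 23751 · 0.00018896 · 0.007004 = 0.03143

0.031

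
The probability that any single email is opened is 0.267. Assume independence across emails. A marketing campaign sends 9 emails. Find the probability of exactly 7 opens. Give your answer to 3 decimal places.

0.002

X ~ Binomial(n=9, p=0.267).
P(X=7) = C(9,7) · p^7 · (1−p)^2
= 36 · 9.6734e-05 · 0.53729 = 0.00187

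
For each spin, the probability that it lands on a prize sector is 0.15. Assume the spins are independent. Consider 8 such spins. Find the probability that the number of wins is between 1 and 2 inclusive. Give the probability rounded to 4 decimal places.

X ~ Binomial(8, 0.15); P(1 ≤ X ≤ 2) = Σ C(8,k) p^k (1−p)^(8−k) over k:
  k=1: C(8,1)·0.15^1·0.85^7 = 0.384693
  k=2: C(8,2)·0.15^2·0.85^6 = 0.237604
Total = 0.622297

0.6223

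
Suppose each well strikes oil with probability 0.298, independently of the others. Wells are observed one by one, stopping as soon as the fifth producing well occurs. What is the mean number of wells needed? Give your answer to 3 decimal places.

Y = total wells until the fifth success; negative binomial with r=5, p=0.298.
E[Y] = r / p = 5 / 0.298 = 16.77852

16.779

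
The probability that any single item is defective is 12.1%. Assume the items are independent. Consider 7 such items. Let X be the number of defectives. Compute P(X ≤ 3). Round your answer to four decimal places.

0.9945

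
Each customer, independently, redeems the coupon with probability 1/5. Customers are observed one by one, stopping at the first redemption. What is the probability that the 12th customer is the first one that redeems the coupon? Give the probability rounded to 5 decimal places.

Geometric (trials to first success), p = 0.20.
P(Y = 12) = (1−p)^11 · p = 0.085899 · 0.20 = 0.0171799

0.01718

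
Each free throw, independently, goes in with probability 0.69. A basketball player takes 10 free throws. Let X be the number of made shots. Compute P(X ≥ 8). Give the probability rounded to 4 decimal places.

X ~ Binomial(10, 0.69); P(X ≥ 8) = Σ C(10,k) p^k (1−p)^(10−k) over k:
  k=8: C(10,8)·0.69^8·0.31^2 = 0.222192
  k=9: C(10,9)·0.69^9·0.31^1 = 0.109901
  k=10: C(10,10)·0.69^10·0.31^0 = 0.024462
Total = 0.356556

0.3566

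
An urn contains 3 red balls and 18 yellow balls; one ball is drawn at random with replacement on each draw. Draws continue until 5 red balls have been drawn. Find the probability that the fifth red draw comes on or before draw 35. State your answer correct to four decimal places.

Finishing within 35 draws ⇔ at least 5 successes in the first 35. With X ~ Binomial(35, 0.142857), P(Y ≤ 35) = 1 − P(X ≤ 4).
  k=0: C(35,0)·0.142857^0·0.857143^35 = 0.004538
  k=1: C(35,1)·0.142857^1·0.857143^34 = 0.026472
  k=2: C(35,2)·0.142857^2·0.857143^33 = 0.075003
  k=3: C(35,3)·0.142857^3·0.857143^32 = 0.137505
  k=4: C(35,4)·0.142857^4·0.857143^31 = 0.183340
1 − 0.426857 = 0.573143

0.5731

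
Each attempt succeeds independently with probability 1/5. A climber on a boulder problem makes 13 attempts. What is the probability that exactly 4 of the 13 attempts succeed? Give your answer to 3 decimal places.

X ~ Binomial(n=13, p=0.20).
P(X=4) = C(13,4) · p^4 · (1−p)^9
= 715 · 0.0016 · 0.13422 = 0.15355

0.154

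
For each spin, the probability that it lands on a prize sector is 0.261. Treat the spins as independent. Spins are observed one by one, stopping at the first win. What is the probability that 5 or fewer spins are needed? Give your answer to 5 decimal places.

Y = number of spins to the first success; geometric, p = 0.261.
P(Y ≤ 5) = 1 − (1−p)^5 = 1 − 0.2204054 = 0.7795946

0.77959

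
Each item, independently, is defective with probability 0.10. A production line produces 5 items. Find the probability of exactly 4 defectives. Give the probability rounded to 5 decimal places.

0.00045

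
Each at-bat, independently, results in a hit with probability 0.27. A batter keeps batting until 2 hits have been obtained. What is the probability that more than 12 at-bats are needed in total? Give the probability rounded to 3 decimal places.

0.125

Needing more than 12 at-bats ⇔ fewer than 2 successes in the first 12. With X ~ Binomial(12, 0.27), P(Y > 12) = P(X ≤ 1).
  k=0: C(12,0)·0.27^0·0.73^12 = 0.02290
  k=1: C(12,1)·0.27^1·0.73^11 = 0.10165
P(X ≤ 1) = 0.12455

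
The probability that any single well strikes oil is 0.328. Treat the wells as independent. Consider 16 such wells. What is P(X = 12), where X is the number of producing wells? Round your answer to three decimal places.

0.001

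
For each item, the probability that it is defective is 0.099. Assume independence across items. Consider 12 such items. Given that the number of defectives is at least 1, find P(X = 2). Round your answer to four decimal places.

X ~ Binomial(12, 0.099). Want P(X=2 | X≥1) = P(X=2) / P(X≥1).
P(X=2) = C(12,2)·0.099^2·0.901^10 = 0.228067
P(X≥1) = 1 − 0.286218 = 0.713782
Ratio = 0.228067 / 0.713782 = 0.319519

0.3195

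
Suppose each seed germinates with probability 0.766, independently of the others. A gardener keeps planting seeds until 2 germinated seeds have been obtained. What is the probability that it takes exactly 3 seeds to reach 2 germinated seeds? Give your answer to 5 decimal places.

Y = trial on which the second success occurs; negative binomial, r=2, p=0.766.
P(Y=3) = C(2,1) · p^2 · (1−p)^1
= 2 · 0.58676 · 0.234 = 0.2746018

0.27460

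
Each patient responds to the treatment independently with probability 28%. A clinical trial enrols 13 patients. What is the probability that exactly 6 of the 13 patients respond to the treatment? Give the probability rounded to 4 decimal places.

0.0829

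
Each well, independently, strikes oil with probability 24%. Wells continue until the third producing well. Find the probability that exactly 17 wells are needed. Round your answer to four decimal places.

Y = trial on which the third success occurs; negative binomial, r=3, p=0.24.
P(Y=17) = C(16,2) · p^3 · (1−p)^14
= 120 · 0.013824 · 0.021448 = 0.035580

0.0356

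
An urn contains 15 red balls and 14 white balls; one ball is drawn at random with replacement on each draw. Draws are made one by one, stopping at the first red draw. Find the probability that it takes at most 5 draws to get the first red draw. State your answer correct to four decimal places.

Y = number of draws to the first success; geometric, p = 0.517241.
P(Y ≤ 5) = 1 − (1−p)^5 = 1 − 0.026221 = 0.973779

0.9738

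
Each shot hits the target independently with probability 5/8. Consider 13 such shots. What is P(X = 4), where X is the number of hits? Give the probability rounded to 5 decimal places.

X ~ Binomial(n=13, p=0.625).
P(X=4) = C(13,4) · p^4 · (1−p)^9
= 715 · 0.15259 · 0.00014665 = 0.0159995

0.01600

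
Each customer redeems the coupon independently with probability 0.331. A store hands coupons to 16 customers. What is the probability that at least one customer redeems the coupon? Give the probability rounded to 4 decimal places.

P(at least one) = 1 − P(none) = 1 − (1 − 0.331)^16
= 1 − 0.001610 = 0.998390

0.9984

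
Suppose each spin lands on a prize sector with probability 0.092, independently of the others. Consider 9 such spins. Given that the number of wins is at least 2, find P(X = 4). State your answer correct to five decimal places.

X ~ Binomial(9, 0.092). Want P(X=4 | X≥2) = P(X=4) / P(X≥2).
P(X=4) = C(9,4)·0.092^4·0.908^5 = 0.0055712
P(X≥2) = 1 − 0.4195393 − 0.3825755 = 0.1978852
Ratio = 0.0055712 / 0.1978852 = 0.0281538

0.02815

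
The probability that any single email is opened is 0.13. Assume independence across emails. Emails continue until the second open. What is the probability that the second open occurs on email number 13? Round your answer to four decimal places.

0.0438

Y = trial on which the second success occurs; negative binomial, r=2, p=0.13.
P(Y=13) = C(12,1) · p^2 · (1−p)^11
= 12 · 0.0169 · 0.21613 = 0.043831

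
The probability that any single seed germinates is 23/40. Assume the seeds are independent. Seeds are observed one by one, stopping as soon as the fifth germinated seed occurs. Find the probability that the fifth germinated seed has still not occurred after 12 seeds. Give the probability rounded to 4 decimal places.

Needing more than 12 seeds ⇔ fewer than 5 successes in the first 12. With X ~ Binomial(12, 0.575), P(Y > 12) = P(X ≤ 4).
  k=0: C(12,0)·0.575^0·0.425^12 = 0.000035
  k=1: C(12,1)·0.575^1·0.425^11 = 0.000564
  k=2: C(12,2)·0.575^2·0.425^10 = 0.004195
  k=3: C(12,3)·0.575^3·0.425^9 = 0.018920
  k=4: C(12,4)·0.575^4·0.425^8 = 0.057595
P(X ≤ 4) = 0.081310

0.0813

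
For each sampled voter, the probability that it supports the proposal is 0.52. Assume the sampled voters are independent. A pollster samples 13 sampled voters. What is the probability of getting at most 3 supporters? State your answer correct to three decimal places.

X ~ Binomial(13, 0.52); P(X ≤ 3) = Σ C(13,k) p^k (1−p)^(13−k) over k:
  k=0: C(13,0)·0.52^0·0.48^13 = 0.00007
  k=1: C(13,1)·0.52^1·0.48^12 = 0.00101
  k=2: C(13,2)·0.52^2·0.48^11 = 0.00657
  k=3: C(13,3)·0.52^3·0.48^10 = 0.02611
Total = 0.03376

0.034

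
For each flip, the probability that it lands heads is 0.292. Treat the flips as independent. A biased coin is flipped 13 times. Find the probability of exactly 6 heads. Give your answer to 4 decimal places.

X ~ Binomial(n=13, p=0.292).
P(X=6) = C(13,6) · p^6 · (1−p)^7
= 1716 · 0.00061986 · 0.089173 = 0.094852

0.0949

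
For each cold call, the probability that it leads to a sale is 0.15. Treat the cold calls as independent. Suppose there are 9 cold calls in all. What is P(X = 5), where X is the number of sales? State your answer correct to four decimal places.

0.0050

X ~ Binomial(n=9, p=0.15).
P(X=5) = C(9,5) · p^5 · (1−p)^4
= 126 · 7.5937e-05 · 0.52201 = 0.004995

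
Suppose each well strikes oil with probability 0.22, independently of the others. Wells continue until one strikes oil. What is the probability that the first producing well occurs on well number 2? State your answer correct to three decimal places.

0.172

Geometric (trials to first success), p = 0.22.
P(Y = 2) = (1−p)^1 · p = 0.78 · 0.22 = 0.17160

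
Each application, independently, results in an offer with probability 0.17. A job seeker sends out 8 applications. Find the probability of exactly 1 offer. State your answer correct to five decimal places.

0.36905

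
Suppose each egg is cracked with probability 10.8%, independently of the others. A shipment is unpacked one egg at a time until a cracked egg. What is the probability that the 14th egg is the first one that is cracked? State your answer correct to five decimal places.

Geometric (trials to first success), p = 0.108.
P(Y = 14) = (1−p)^13 · p = 0.22633 · 0.108 = 0.0244437

0.02444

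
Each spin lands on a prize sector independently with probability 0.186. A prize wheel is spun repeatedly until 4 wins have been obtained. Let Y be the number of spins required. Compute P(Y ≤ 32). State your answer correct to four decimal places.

0.8711

Finishing within 32 spins ⇔ at least 4 successes in the first 32. With X ~ Binomial(32, 0.186), P(Y ≤ 32) = 1 − P(X ≤ 3).
  k=0: C(32,0)·0.186^0·0.814^32 = 0.001380
  k=1: C(32,1)·0.186^1·0.814^31 = 0.010093
  k=2: C(32,2)·0.186^2·0.814^30 = 0.035747
  k=3: C(32,3)·0.186^3·0.814^29 = 0.081682
1 − 0.128903 = 0.871097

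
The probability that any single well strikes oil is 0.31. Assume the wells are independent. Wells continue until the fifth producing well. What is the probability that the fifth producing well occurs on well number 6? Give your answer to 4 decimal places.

0.0099

Y = trial on which the fifth success occurs; negative binomial, r=5, p=0.31.
P(Y=6) = C(5,4) · p^5 · (1−p)^1
= 5 · 0.0028629 · 0.69 = 0.009877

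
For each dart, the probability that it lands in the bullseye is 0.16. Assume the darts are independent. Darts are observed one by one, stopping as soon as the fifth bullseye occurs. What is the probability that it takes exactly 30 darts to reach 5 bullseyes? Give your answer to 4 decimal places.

0.0319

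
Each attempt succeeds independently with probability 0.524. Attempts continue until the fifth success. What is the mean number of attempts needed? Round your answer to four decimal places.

Y = total attempts until the fifth success; negative binomial with r=5, p=0.524.
E[Y] = r / p = 5 / 0.524 = 9.541985

9.5420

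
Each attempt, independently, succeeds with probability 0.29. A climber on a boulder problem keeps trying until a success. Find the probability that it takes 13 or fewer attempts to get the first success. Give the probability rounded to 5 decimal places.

0.98835

Y = number of attempts to the first success; geometric, p = 0.29.
P(Y ≤ 13) = 1 − (1−p)^13 = 1 − 0.0116509 = 0.9883491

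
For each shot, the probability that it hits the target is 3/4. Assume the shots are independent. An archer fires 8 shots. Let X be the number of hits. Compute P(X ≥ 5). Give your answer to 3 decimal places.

0.886

X ~ Binomial(8, 0.75); P(X ≥ 5) = Σ C(8,k) p^k (1−p)^(8−k) over k:
  k=5: C(8,5)·0.75^5·0.25^3 = 0.20764
  k=6: C(8,6)·0.75^6·0.25^2 = 0.31146
  k=7: C(8,7)·0.75^7·0.25^1 = 0.26697
  k=8: C(8,8)·0.75^8·0.25^0 = 0.10011
Total = 0.88618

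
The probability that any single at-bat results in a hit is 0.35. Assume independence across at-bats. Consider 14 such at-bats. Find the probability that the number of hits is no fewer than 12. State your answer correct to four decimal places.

0.0001

X ~ Binomial(14, 0.35); P(X ≥ 12) = Σ C(14,k) p^k (1−p)^(14−k) over k:
  k=12: C(14,12)·0.35^12·0.65^2 = 0.000130
  k=13: C(14,13)·0.35^13·0.65^1 = 0.000011
  k=14: C(14,14)·0.35^14·0.65^0 = 0.000000
Total = 0.000141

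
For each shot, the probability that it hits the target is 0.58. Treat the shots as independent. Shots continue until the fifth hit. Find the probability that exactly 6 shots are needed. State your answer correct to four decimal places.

0.1378

Y = trial on which the fifth success occurs; negative binomial, r=5, p=0.58.
P(Y=6) = C(5,4) · p^5 · (1−p)^1
= 5 · 0.065636 · 0.42 = 0.137835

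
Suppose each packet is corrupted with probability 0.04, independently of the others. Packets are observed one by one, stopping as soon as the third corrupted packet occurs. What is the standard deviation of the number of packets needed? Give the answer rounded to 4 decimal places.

42.4264

Y = total packets until the third success; negative binomial with r=3, p=0.04.
SD(Y) = √[r(1−p)/p²] = √(1800.000000) = 42.426407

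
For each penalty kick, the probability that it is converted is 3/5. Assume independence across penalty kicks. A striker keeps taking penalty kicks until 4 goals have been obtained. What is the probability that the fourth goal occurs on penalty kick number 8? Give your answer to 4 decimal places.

0.1161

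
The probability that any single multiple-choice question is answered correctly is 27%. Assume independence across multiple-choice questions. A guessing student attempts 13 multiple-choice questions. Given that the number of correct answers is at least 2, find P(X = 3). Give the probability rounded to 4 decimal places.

0.2679

X ~ Binomial(13, 0.27). Want P(X=3 | X≥2) = P(X=3) / P(X≥2).
P(X=3) = C(13,3)·0.27^3·0.73^10 = 0.241928
P(X≥2) = 1 − 0.016718 − 0.080386 = 0.902895
Ratio = 0.241928 / 0.902895 = 0.267947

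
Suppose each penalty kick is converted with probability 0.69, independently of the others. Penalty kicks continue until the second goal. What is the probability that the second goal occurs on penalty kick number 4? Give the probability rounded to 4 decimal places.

Y = trial on which the second success occurs; negative binomial, r=2, p=0.69.
P(Y=4) = C(3,1) · p^2 · (1−p)^2
= 3 · 0.4761 · 0.0961 = 0.137260

0.1373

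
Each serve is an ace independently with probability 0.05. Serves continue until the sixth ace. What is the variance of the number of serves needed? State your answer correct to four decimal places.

2280.0000

Y = total serves until the sixth success; negative binomial with r=6, p=0.05.
Var(Y) = r(1−p)/p² = 6·0.95 / 0.05² = 2280.000000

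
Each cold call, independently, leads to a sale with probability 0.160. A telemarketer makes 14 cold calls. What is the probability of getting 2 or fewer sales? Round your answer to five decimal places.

0.60678

X ~ Binomial(14, 0.16); P(X ≤ 2) = Σ C(14,k) p^k (1−p)^(14−k) over k:
  k=0: C(14,0)·0.16^0·0.84^14 = 0.0870783
  k=1: C(14,1)·0.16^1·0.84^13 = 0.2322088
  k=2: C(14,2)·0.16^2·0.84^12 = 0.2874967
Total = 0.6067838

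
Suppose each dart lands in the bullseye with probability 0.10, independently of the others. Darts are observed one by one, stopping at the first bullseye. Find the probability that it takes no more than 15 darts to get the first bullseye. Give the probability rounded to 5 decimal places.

Y = number of darts to the first success; geometric, p = 0.10.
P(Y ≤ 15) = 1 − (1−p)^15 = 1 − 0.2058911 = 0.7941089

0.79411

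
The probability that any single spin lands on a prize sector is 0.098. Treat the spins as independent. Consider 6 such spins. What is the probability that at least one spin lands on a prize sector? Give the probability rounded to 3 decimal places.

0.461

P(at least one) = 1 − P(none) = 1 − (1 − 0.098)^6
= 1 − 0.53857 = 0.46143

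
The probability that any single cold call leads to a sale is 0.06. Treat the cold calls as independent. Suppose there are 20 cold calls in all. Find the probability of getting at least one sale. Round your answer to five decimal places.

0.70989

P(at least one) = 1 − P(none) = 1 − (1 − 0.06)^20
= 1 − 0.2901062 = 0.7098938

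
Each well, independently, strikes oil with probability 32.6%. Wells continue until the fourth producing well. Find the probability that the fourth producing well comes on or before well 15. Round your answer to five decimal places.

Finishing within 15 wells ⇔ at least 4 successes in the first 15. With X ~ Binomial(15, 0.326), P(Y ≤ 15) = 1 − P(X ≤ 3).
  k=0: C(15,0)·0.326^0·0.674^15 = 0.0026909
  k=1: C(15,1)·0.326^1·0.674^14 = 0.0195230
  k=2: C(15,2)·0.326^2·0.674^13 = 0.0661003
  k=3: C(15,3)·0.326^3·0.674^12 = 0.1385425
1 − 0.2268567 = 0.7731433

0.77314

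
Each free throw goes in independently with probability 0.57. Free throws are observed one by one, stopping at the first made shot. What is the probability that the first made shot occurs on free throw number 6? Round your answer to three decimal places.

0.008

Geometric (trials to first success), p = 0.57.
P(Y = 6) = (1−p)^5 · p = 0.014701 · 0.57 = 0.00838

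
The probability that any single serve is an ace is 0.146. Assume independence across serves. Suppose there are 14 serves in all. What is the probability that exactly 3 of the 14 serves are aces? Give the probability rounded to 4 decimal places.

0.1996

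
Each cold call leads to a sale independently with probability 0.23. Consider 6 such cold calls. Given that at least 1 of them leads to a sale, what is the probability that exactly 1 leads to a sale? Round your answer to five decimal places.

0.47189

X ~ Binomial(6, 0.23). Want P(X=1 | X≥1) = P(X=1) / P(X≥1).
P(X=1) = C(6,1)·0.23^1·0.77^5 = 0.3735362
P(X≥1) = 1 − 0.2084224 = 0.7915776
Ratio = 0.3735362 / 0.7915776 = 0.4718883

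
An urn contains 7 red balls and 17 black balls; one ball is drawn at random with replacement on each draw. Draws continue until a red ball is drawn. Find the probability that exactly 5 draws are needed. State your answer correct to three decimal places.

0.073

Geometric (trials to first success), p = 0.291667.
P(Y = 5) = (1−p)^4 · p = 0.25174 · 0.291667 = 0.07342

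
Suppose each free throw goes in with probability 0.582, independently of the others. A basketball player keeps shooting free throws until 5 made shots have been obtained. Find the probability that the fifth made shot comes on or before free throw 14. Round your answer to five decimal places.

Finishing within 14 free throws ⇔ at least 5 successes in the first 14. With X ~ Binomial(14, 0.582), P(Y ≤ 14) = 1 − P(X ≤ 4).
  k=0: C(14,0)·0.582^0·0.418^14 = 0.0000050
  k=1: C(14,1)·0.582^1·0.418^13 = 0.0000969
  k=2: C(14,2)·0.582^2·0.418^12 = 0.0008770
  k=3: C(14,3)·0.582^3·0.418^11 = 0.0048844
  k=4: C(14,4)·0.582^4·0.418^10 = 0.0187020
1 − 0.0245653 = 0.9754347

0.97543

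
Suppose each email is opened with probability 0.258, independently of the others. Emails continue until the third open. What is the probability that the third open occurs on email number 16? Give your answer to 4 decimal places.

Y = trial on which the third success occurs; negative binomial, r=3, p=0.258.
P(Y=16) = C(15,2) · p^3 · (1−p)^13
= 105 · 0.017174 · 0.020666 = 0.037265

0.0373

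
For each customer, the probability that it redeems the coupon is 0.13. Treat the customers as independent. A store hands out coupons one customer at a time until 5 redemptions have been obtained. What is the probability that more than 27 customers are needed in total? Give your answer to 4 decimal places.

0.7306

Needing more than 27 customers ⇔ fewer than 5 successes in the first 27. With X ~ Binomial(27, 0.13), P(Y > 27) = P(X ≤ 4).
  k=0: C(27,0)·0.13^0·0.87^27 = 0.023282
  k=1: C(27,1)·0.13^1·0.87^26 = 0.093931
  k=2: C(27,2)·0.13^2·0.87^25 = 0.182463
  k=3: C(27,3)·0.13^3·0.87^24 = 0.227205
  k=4: C(27,4)·0.13^4·0.87^23 = 0.203701
P(X ≤ 4) = 0.730582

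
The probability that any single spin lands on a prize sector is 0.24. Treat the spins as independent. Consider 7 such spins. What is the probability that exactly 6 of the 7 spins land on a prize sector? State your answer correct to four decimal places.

X ~ Binomial(n=7, p=0.24).
P(X=6) = C(7,6) · p^6 · (1−p)^1
= 7 · 0.0001911 · 0.76 = 0.001017

0.0010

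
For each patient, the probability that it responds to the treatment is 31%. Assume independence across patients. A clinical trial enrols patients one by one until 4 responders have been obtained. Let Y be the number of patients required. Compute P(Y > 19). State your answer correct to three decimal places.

0.114

Needing more than 19 patients ⇔ fewer than 4 successes in the first 19. With X ~ Binomial(19, 0.31), P(Y > 19) = P(X ≤ 3).
  k=0: C(19,0)·0.31^0·0.69^19 = 0.00087
  k=1: C(19,1)·0.31^1·0.69^18 = 0.00740
  k=2: C(19,2)·0.31^2·0.69^17 = 0.02993
  k=3: C(19,3)·0.31^3·0.69^16 = 0.07621
P(X ≤ 3) = 0.11441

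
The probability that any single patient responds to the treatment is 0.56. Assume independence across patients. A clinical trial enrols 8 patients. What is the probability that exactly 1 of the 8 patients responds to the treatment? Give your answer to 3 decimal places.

0.014

X ~ Binomial(n=8, p=0.56).
P(X=1) = C(8,1) · p^1 · (1−p)^7
= 8 · 0.56 · 0.0031928 = 0.01430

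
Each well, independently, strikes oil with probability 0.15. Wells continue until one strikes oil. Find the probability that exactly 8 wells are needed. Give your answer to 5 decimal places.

0.04809

Geometric (trials to first success), p = 0.15.
P(Y = 8) = (1−p)^7 · p = 0.32058 · 0.15 = 0.0480866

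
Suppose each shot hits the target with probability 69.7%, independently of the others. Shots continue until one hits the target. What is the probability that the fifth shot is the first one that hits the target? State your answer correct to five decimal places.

0.00587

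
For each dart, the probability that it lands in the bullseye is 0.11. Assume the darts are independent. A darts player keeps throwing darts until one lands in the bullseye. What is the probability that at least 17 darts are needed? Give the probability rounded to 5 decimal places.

0.15497

Y = number of darts to the first success; geometric, p = 0.11.
P(Y > 16) = P(first 16 all fail) = (1−p)^16 = 0.1549673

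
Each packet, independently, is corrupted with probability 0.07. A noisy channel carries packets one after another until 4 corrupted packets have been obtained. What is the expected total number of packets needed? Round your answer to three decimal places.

57.143

Y = total packets until the fourth success; negative binomial with r=4, p=0.07.
E[Y] = r / p = 4 / 0.07 = 57.14286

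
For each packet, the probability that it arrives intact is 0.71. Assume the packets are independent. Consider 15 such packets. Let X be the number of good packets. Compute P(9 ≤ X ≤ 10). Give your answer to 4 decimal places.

X ~ Binomial(15, 0.71); P(9 ≤ X ≤ 10) = Σ C(15,k) p^k (1−p)^(15−k) over k:
  k=9: C(15,9)·0.71^9·0.29^6 = 0.136495
  k=10: C(15,10)·0.71^10·0.29^5 = 0.200507
Total = 0.337002

0.3370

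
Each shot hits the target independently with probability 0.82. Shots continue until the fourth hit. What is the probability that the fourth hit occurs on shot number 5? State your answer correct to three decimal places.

Y = trial on which the fourth success occurs; negative binomial, r=4, p=0.82.
P(Y=5) = C(4,3) · p^4 · (1−p)^1
= 4 · 0.45212 · 0.18 = 0.32553

0.326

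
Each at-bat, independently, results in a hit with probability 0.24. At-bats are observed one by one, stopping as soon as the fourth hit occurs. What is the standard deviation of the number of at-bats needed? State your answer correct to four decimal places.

Y = total at-bats until the fourth success; negative binomial with r=4, p=0.24.
SD(Y) = √[r(1−p)/p²] = √(52.777778) = 7.264832

7.2648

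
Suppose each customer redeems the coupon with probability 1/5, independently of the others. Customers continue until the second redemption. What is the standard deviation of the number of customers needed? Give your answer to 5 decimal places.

6.32456

Y = total customers until the second success; negative binomial with r=2, p=0.20.
SD(Y) = √[r(1−p)/p²] = √(40.0000000) = 6.3245553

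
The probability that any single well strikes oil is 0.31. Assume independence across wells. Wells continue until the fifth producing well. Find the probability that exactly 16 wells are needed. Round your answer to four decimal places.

0.0660

Y = trial on which the fifth success occurs; negative binomial, r=5, p=0.31.
P(Y=16) = C(15,4) · p^5 · (1−p)^11
= 1365 · 0.0028629 · 0.016879 = 0.065960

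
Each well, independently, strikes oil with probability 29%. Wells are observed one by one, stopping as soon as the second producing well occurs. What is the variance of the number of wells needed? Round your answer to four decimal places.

Y = total wells until the second success; negative binomial with r=2, p=0.29.
Var(Y) = r(1−p)/p² = 2·0.71 / 0.29² = 16.884661

16.8847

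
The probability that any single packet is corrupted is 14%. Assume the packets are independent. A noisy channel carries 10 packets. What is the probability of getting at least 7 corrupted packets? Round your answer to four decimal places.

0.0001

X ~ Binomial(10, 0.14); P(X ≥ 7) = Σ C(10,k) p^k (1−p)^(10−k) over k:
  k=7: C(10,7)·0.14^7·0.86^3 = 0.000080
  k=8: C(10,8)·0.14^8·0.86^2 = 0.000005
  k=9: C(10,9)·0.14^9·0.86^1 = 0.000000
  k=10: C(10,10)·0.14^10·0.86^0 = 0.000000
Total = 0.000086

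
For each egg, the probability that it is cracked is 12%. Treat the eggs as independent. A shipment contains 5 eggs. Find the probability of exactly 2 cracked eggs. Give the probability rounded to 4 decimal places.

0.0981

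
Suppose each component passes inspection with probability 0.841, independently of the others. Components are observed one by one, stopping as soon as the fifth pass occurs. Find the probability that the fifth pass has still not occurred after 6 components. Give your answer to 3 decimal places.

0.245

Needing more than 6 components ⇔ fewer than 5 successes in the first 6. With X ~ Binomial(6, 0.841), P(Y > 6) = P(X ≤ 4).
  k=0: C(6,0)·0.841^0·0.159^6 = 0.00002
  k=1: C(6,1)·0.841^1·0.159^5 = 0.00051
  k=2: C(6,2)·0.841^2·0.159^4 = 0.00678
  k=3: C(6,3)·0.841^3·0.159^3 = 0.04782
  k=4: C(6,4)·0.841^4·0.159^2 = 0.18970
P(X ≤ 4) = 0.24483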